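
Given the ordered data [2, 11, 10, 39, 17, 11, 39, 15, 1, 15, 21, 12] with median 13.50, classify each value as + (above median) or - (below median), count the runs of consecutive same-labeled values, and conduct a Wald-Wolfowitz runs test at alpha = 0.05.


Step 1: Compute median = 13.50; label A = above, B = below.
Labels in order: BBBAABAABAAB  (n_A = 6, n_B = 6)
Step 2: Count runs R = 7.
Step 3: Under H0 (random ordering), E[R] = 2*n_A*n_B/(n_A+n_B) + 1 = 2*6*6/12 + 1 = 7.0000.
        Var[R] = 2*n_A*n_B*(2*n_A*n_B - n_A - n_B) / ((n_A+n_B)^2 * (n_A+n_B-1)) = 4320/1584 = 2.7273.
        SD[R] = 1.6514.
Step 4: R = E[R], so z = 0 with no continuity correction.
Step 5: Two-sided p-value via normal approximation = 2*(1 - Phi(|z|)) = 1.000000.
Step 6: alpha = 0.05. fail to reject H0.

R = 7, z = 0.0000, p = 1.000000, fail to reject H0.


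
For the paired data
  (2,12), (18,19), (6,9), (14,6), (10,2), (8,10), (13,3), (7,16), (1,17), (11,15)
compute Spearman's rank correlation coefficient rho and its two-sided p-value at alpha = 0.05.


Step 1: Rank x and y separately (midranks; no ties here).
rank(x): 2->2, 18->10, 6->3, 14->9, 10->6, 8->5, 13->8, 7->4, 1->1, 11->7
rank(y): 12->6, 19->10, 9->4, 6->3, 2->1, 10->5, 3->2, 16->8, 17->9, 15->7
Step 2: d_i = R_x(i) - R_y(i); compute d_i^2.
  (2-6)^2=16, (10-10)^2=0, (3-4)^2=1, (9-3)^2=36, (6-1)^2=25, (5-5)^2=0, (8-2)^2=36, (4-8)^2=16, (1-9)^2=64, (7-7)^2=0
sum(d^2) = 194.
Step 3: rho = 1 - 6*194 / (10*(10^2 - 1)) = 1 - 1164/990 = -0.175758.
Step 4: Under H0, t = rho * sqrt((n-2)/(1-rho^2)) = -0.5050 ~ t(8).
Step 5: Two-sided p-value from the t-distribution with 8 df = 0.627188.
Step 6: alpha = 0.05. fail to reject H0.

rho = -0.1758, p = 0.627188, fail to reject H0 at alpha = 0.05.


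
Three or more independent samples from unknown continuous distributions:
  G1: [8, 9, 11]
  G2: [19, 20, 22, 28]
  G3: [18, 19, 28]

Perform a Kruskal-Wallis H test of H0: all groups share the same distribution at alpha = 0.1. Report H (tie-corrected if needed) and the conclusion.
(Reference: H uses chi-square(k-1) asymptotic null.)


Step 1: Combine all N = 10 observations and assign midranks.
sorted (value, group, rank): (8,G1,1), (9,G1,2), (11,G1,3), (18,G3,4), (19,G2,5.5), (19,G3,5.5), (20,G2,7), (22,G2,8), (28,G2,9.5), (28,G3,9.5)
Step 2: Sum ranks within each group.
R_1 = 6 (n_1 = 3)
R_2 = 30 (n_2 = 4)
R_3 = 19 (n_3 = 3)
Step 3: H = 12/(N(N+1)) * sum(R_i^2/n_i) - 3(N+1)
     = 12/(10*11) * (6^2/3 + 30^2/4 + 19^2/3) - 3*11
     = 0.109091 * 357.333 - 33
     = 5.981818.
Step 4: Ties present; correction factor C = 1 - 12/(10^3 - 10) = 0.987879. Corrected H = 5.981818 / 0.987879 = 6.055215.
Step 5: Under H0, H ~ chi^2(2); p-value = 0.048431.
Step 6: alpha = 0.1. reject H0.

H = 6.0552, df = 2, p = 0.048431, reject H0.


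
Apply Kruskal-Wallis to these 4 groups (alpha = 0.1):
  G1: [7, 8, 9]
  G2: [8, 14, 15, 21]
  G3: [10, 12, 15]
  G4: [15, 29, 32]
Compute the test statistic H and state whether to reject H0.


Step 1: Combine all N = 13 observations and assign midranks.
sorted (value, group, rank): (7,G1,1), (8,G1,2.5), (8,G2,2.5), (9,G1,4), (10,G3,5), (12,G3,6), (14,G2,7), (15,G2,9), (15,G3,9), (15,G4,9), (21,G2,11), (29,G4,12), (32,G4,13)
Step 2: Sum ranks within each group.
R_1 = 7.5 (n_1 = 3)
R_2 = 29.5 (n_2 = 4)
R_3 = 20 (n_3 = 3)
R_4 = 34 (n_4 = 3)
Step 3: H = 12/(N(N+1)) * sum(R_i^2/n_i) - 3(N+1)
     = 12/(13*14) * (7.5^2/3 + 29.5^2/4 + 20^2/3 + 34^2/3) - 3*14
     = 0.065934 * 754.979 - 42
     = 7.778846.
Step 4: Ties present; correction factor C = 1 - 30/(13^3 - 13) = 0.986264. Corrected H = 7.778846 / 0.986264 = 7.887187.
Step 5: Under H0, H ~ chi^2(3); p-value = 0.048402.
Step 6: alpha = 0.1. reject H0.

H = 7.8872, df = 3, p = 0.048402, reject H0.


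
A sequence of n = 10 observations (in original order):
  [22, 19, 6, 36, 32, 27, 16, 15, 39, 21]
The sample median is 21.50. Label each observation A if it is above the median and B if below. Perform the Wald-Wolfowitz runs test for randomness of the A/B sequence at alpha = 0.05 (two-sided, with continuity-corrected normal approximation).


Step 1: Compute median = 21.50; label A = above, B = below.
Labels in order: ABBAAABBAB  (n_A = 5, n_B = 5)
Step 2: Count runs R = 6.
Step 3: Under H0 (random ordering), E[R] = 2*n_A*n_B/(n_A+n_B) + 1 = 2*5*5/10 + 1 = 6.0000.
        Var[R] = 2*n_A*n_B*(2*n_A*n_B - n_A - n_B) / ((n_A+n_B)^2 * (n_A+n_B-1)) = 2000/900 = 2.2222.
        SD[R] = 1.4907.
Step 4: R = E[R], so z = 0 with no continuity correction.
Step 5: Two-sided p-value via normal approximation = 2*(1 - Phi(|z|)) = 1.000000.
Step 6: alpha = 0.05. fail to reject H0.

R = 6, z = 0.0000, p = 1.000000, fail to reject H0.


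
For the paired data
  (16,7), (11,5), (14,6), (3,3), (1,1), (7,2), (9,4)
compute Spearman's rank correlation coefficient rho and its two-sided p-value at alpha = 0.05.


Step 1: Rank x and y separately (midranks; no ties here).
rank(x): 16->7, 11->5, 14->6, 3->2, 1->1, 7->3, 9->4
rank(y): 7->7, 5->5, 6->6, 3->3, 1->1, 2->2, 4->4
Step 2: d_i = R_x(i) - R_y(i); compute d_i^2.
  (7-7)^2=0, (5-5)^2=0, (6-6)^2=0, (2-3)^2=1, (1-1)^2=0, (3-2)^2=1, (4-4)^2=0
sum(d^2) = 2.
Step 3: rho = 1 - 6*2 / (7*(7^2 - 1)) = 1 - 12/336 = 0.964286.
Step 4: Under H0, t = rho * sqrt((n-2)/(1-rho^2)) = 8.1408 ~ t(5).
Step 5: Two-sided p-value from the t-distribution with 5 df = 0.000454.
Step 6: alpha = 0.05. reject H0.

rho = 0.9643, p = 0.000454, reject H0 at alpha = 0.05.


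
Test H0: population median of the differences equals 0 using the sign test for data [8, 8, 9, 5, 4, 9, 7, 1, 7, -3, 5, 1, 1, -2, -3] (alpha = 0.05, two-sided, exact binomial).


Step 1: Discard zero differences. Original n = 15; n_eff = number of nonzero differences = 15.
Nonzero differences (with sign): +8, +8, +9, +5, +4, +9, +7, +1, +7, -3, +5, +1, +1, -2, -3
Step 2: Count signs: positive = 12, negative = 3.
Step 3: Under H0: P(positive) = 0.5, so the number of positives S ~ Bin(15, 0.5).
Step 4: Two-sided exact p-value = sum of Bin(15,0.5) probabilities at or below the observed probability = 0.035156.
Step 5: alpha = 0.05. reject H0.

n_eff = 15, pos = 12, neg = 3, p = 0.035156, reject H0.


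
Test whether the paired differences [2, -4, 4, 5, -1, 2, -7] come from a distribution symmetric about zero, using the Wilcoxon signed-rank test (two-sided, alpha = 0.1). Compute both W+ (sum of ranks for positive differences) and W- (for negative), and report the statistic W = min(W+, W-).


Step 1: Drop any zero differences (none here) and take |d_i|.
|d| = [2, 4, 4, 5, 1, 2, 7]
Step 2: Midrank |d_i| (ties get averaged ranks).
ranks: |2|->2.5, |4|->4.5, |4|->4.5, |5|->6, |1|->1, |2|->2.5, |7|->7
Step 3: Attach original signs; sum ranks with positive sign and with negative sign.
W+ = 2.5 + 4.5 + 6 + 2.5 = 15.5
W- = 4.5 + 1 + 7 = 12.5
(Check: W+ + W- = 28 should equal n(n+1)/2 = 28.)
Step 4: Test statistic W = min(W+, W-) = 12.5.
Step 5: Ties in |d|, so use the tie-corrected normal approximation.
        E[W] = n(n+1)/4 = 7*8/4 = 14.
        Tie groups: |d|=2 (t=2), |d|=4 (t=2); sum(t^3 - t) = 12.
        Var[W] = n(n+1)(2n+1)/24 - sum(t^3-t)/48 = 840/24 - 12/48 = 34.75.
        z = (W - E[W]) / sqrt(Var[W]) = (12.5 - 14) / 5.8949 = -0.2545.
        Two-sided p = 2*Phi(z) = 0.799143.
Step 6: alpha = 0.1. fail to reject H0.

W+ = 15.5, W- = 12.5, W = min = 12.5, p = 0.799143, fail to reject H0.


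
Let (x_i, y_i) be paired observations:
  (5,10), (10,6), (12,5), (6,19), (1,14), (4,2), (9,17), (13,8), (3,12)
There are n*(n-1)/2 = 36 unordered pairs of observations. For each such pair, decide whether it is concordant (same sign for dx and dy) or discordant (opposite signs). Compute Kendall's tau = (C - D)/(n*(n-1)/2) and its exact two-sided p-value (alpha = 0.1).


Step 1: Enumerate the 36 unordered pairs (i,j) with i<j and classify each by sign(x_j-x_i) * sign(y_j-y_i).
  (1,2):dx=+5,dy=-4->D; (1,3):dx=+7,dy=-5->D; (1,4):dx=+1,dy=+9->C; (1,5):dx=-4,dy=+4->D
  (1,6):dx=-1,dy=-8->C; (1,7):dx=+4,dy=+7->C; (1,8):dx=+8,dy=-2->D; (1,9):dx=-2,dy=+2->D
  (2,3):dx=+2,dy=-1->D; (2,4):dx=-4,dy=+13->D; (2,5):dx=-9,dy=+8->D; (2,6):dx=-6,dy=-4->C
  (2,7):dx=-1,dy=+11->D; (2,8):dx=+3,dy=+2->C; (2,9):dx=-7,dy=+6->D; (3,4):dx=-6,dy=+14->D
  (3,5):dx=-11,dy=+9->D; (3,6):dx=-8,dy=-3->C; (3,7):dx=-3,dy=+12->D; (3,8):dx=+1,dy=+3->C
  (3,9):dx=-9,dy=+7->D; (4,5):dx=-5,dy=-5->C; (4,6):dx=-2,dy=-17->C; (4,7):dx=+3,dy=-2->D
  (4,8):dx=+7,dy=-11->D; (4,9):dx=-3,dy=-7->C; (5,6):dx=+3,dy=-12->D; (5,7):dx=+8,dy=+3->C
  (5,8):dx=+12,dy=-6->D; (5,9):dx=+2,dy=-2->D; (6,7):dx=+5,dy=+15->C; (6,8):dx=+9,dy=+6->C
  (6,9):dx=-1,dy=+10->D; (7,8):dx=+4,dy=-9->D; (7,9):dx=-6,dy=-5->C; (8,9):dx=-10,dy=+4->D
Step 2: C = 14, D = 22, total pairs = 36.
Step 3: tau = (C - D)/(n(n-1)/2) = (14 - 22)/36 = -0.222222.
Step 4: Exact two-sided p-value (enumerate n! = 362880 permutations of y under H0): p = 0.476709.
Step 5: alpha = 0.1. fail to reject H0.

tau_b = -0.2222 (C=14, D=22), p = 0.476709, fail to reject H0.


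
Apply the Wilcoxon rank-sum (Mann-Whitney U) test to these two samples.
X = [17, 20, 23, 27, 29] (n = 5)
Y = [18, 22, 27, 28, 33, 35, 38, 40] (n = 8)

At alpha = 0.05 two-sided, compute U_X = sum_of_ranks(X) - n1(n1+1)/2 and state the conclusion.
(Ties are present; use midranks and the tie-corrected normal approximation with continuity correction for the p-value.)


Step 1: Combine and sort all 13 observations; assign midranks.
sorted (value, group): (17,X), (18,Y), (20,X), (22,Y), (23,X), (27,X), (27,Y), (28,Y), (29,X), (33,Y), (35,Y), (38,Y), (40,Y)
ranks: 17->1, 18->2, 20->3, 22->4, 23->5, 27->6.5, 27->6.5, 28->8, 29->9, 33->10, 35->11, 38->12, 40->13
Step 2: Rank sum for X: R1 = 1 + 3 + 5 + 6.5 + 9 = 24.5.
Step 3: U_X = R1 - n1(n1+1)/2 = 24.5 - 5*6/2 = 24.5 - 15 = 9.5.
       U_Y = n1*n2 - U_X = 40 - 9.5 = 30.5.
Step 4: Ties are present, so use the tie-corrected normal approximation (with continuity correction) for the p-value.
Step 5: p-value = 0.142685; compare to alpha = 0.05. fail to reject H0.

U_X = 9.5, p = 0.142685, fail to reject H0 at alpha = 0.05.


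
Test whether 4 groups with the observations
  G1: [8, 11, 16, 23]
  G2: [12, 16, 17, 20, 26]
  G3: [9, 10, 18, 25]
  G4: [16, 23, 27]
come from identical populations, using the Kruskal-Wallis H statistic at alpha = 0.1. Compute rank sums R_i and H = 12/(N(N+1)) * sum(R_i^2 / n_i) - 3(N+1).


Step 1: Combine all N = 16 observations and assign midranks.
sorted (value, group, rank): (8,G1,1), (9,G3,2), (10,G3,3), (11,G1,4), (12,G2,5), (16,G1,7), (16,G2,7), (16,G4,7), (17,G2,9), (18,G3,10), (20,G2,11), (23,G1,12.5), (23,G4,12.5), (25,G3,14), (26,G2,15), (27,G4,16)
Step 2: Sum ranks within each group.
R_1 = 24.5 (n_1 = 4)
R_2 = 47 (n_2 = 5)
R_3 = 29 (n_3 = 4)
R_4 = 35.5 (n_4 = 3)
Step 3: H = 12/(N(N+1)) * sum(R_i^2/n_i) - 3(N+1)
     = 12/(16*17) * (24.5^2/4 + 47^2/5 + 29^2/4 + 35.5^2/3) - 3*17
     = 0.044118 * 1222.2 - 51
     = 2.920404.
Step 4: Ties present; correction factor C = 1 - 30/(16^3 - 16) = 0.992647. Corrected H = 2.920404 / 0.992647 = 2.942037.
Step 5: Under H0, H ~ chi^2(3); p-value = 0.400649.
Step 6: alpha = 0.1. fail to reject H0.

H = 2.9420, df = 3, p = 0.400649, fail to reject H0.


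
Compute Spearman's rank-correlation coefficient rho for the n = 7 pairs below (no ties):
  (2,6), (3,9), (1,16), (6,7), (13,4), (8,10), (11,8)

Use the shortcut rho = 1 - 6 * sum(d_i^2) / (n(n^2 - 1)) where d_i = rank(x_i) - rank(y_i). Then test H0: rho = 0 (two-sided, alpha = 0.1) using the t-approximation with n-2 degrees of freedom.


Step 1: Rank x and y separately (midranks; no ties here).
rank(x): 2->2, 3->3, 1->1, 6->4, 13->7, 8->5, 11->6
rank(y): 6->2, 9->5, 16->7, 7->3, 4->1, 10->6, 8->4
Step 2: d_i = R_x(i) - R_y(i); compute d_i^2.
  (2-2)^2=0, (3-5)^2=4, (1-7)^2=36, (4-3)^2=1, (7-1)^2=36, (5-6)^2=1, (6-4)^2=4
sum(d^2) = 82.
Step 3: rho = 1 - 6*82 / (7*(7^2 - 1)) = 1 - 492/336 = -0.464286.
Step 4: Under H0, t = rho * sqrt((n-2)/(1-rho^2)) = -1.1722 ~ t(5).
Step 5: Two-sided p-value from the t-distribution with 5 df = 0.293934.
Step 6: alpha = 0.1. fail to reject H0.

rho = -0.4643, p = 0.293934, fail to reject H0 at alpha = 0.1.


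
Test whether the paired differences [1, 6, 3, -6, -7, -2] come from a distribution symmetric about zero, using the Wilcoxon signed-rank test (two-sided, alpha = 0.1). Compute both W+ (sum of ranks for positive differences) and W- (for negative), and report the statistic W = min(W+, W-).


Step 1: Drop any zero differences (none here) and take |d_i|.
|d| = [1, 6, 3, 6, 7, 2]
Step 2: Midrank |d_i| (ties get averaged ranks).
ranks: |1|->1, |6|->4.5, |3|->3, |6|->4.5, |7|->6, |2|->2
Step 3: Attach original signs; sum ranks with positive sign and with negative sign.
W+ = 1 + 4.5 + 3 = 8.5
W- = 4.5 + 6 + 2 = 12.5
(Check: W+ + W- = 21 should equal n(n+1)/2 = 21.)
Step 4: Test statistic W = min(W+, W-) = 8.5.
Step 5: Ties in |d|, so use the tie-corrected normal approximation.
        E[W] = n(n+1)/4 = 6*7/4 = 10.5.
        Tie groups: |d|=6 (t=2); sum(t^3 - t) = 6.
        Var[W] = n(n+1)(2n+1)/24 - sum(t^3-t)/48 = 546/24 - 6/48 = 22.625.
        z = (W - E[W]) / sqrt(Var[W]) = (8.5 - 10.5) / 4.7566 = -0.4205.
        Two-sided p = 2*Phi(z) = 0.674142.
Step 6: alpha = 0.1. fail to reject H0.

W+ = 8.5, W- = 12.5, W = min = 8.5, p = 0.674142, fail to reject H0.


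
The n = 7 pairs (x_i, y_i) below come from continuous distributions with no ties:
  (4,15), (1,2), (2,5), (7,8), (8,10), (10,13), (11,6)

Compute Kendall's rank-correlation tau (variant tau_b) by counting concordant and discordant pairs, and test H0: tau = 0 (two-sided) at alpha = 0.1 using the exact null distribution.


Step 1: Enumerate the 21 unordered pairs (i,j) with i<j and classify each by sign(x_j-x_i) * sign(y_j-y_i).
  (1,2):dx=-3,dy=-13->C; (1,3):dx=-2,dy=-10->C; (1,4):dx=+3,dy=-7->D; (1,5):dx=+4,dy=-5->D
  (1,6):dx=+6,dy=-2->D; (1,7):dx=+7,dy=-9->D; (2,3):dx=+1,dy=+3->C; (2,4):dx=+6,dy=+6->C
  (2,5):dx=+7,dy=+8->C; (2,6):dx=+9,dy=+11->C; (2,7):dx=+10,dy=+4->C; (3,4):dx=+5,dy=+3->C
  (3,5):dx=+6,dy=+5->C; (3,6):dx=+8,dy=+8->C; (3,7):dx=+9,dy=+1->C; (4,5):dx=+1,dy=+2->C
  (4,6):dx=+3,dy=+5->C; (4,7):dx=+4,dy=-2->D; (5,6):dx=+2,dy=+3->C; (5,7):dx=+3,dy=-4->D
  (6,7):dx=+1,dy=-7->D
Step 2: C = 14, D = 7, total pairs = 21.
Step 3: tau = (C - D)/(n(n-1)/2) = (14 - 7)/21 = 0.333333.
Step 4: Exact two-sided p-value (enumerate n! = 5040 permutations of y under H0): p = 0.381349.
Step 5: alpha = 0.1. fail to reject H0.

tau_b = 0.3333 (C=14, D=7), p = 0.381349, fail to reject H0.


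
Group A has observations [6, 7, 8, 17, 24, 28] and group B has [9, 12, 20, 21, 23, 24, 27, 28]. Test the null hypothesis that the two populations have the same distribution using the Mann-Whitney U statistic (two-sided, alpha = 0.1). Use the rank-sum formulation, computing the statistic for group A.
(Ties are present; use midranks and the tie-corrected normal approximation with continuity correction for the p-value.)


Step 1: Combine and sort all 14 observations; assign midranks.
sorted (value, group): (6,X), (7,X), (8,X), (9,Y), (12,Y), (17,X), (20,Y), (21,Y), (23,Y), (24,X), (24,Y), (27,Y), (28,X), (28,Y)
ranks: 6->1, 7->2, 8->3, 9->4, 12->5, 17->6, 20->7, 21->8, 23->9, 24->10.5, 24->10.5, 27->12, 28->13.5, 28->13.5
Step 2: Rank sum for X: R1 = 1 + 2 + 3 + 6 + 10.5 + 13.5 = 36.
Step 3: U_X = R1 - n1(n1+1)/2 = 36 - 6*7/2 = 36 - 21 = 15.
       U_Y = n1*n2 - U_X = 48 - 15 = 33.
Step 4: Ties are present, so use the tie-corrected normal approximation (with continuity correction) for the p-value.
Step 5: p-value = 0.271435; compare to alpha = 0.1. fail to reject H0.

U_X = 15, p = 0.271435, fail to reject H0 at alpha = 0.1.


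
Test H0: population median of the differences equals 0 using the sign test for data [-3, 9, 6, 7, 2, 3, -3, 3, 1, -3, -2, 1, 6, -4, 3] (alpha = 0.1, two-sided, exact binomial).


Step 1: Discard zero differences. Original n = 15; n_eff = number of nonzero differences = 15.
Nonzero differences (with sign): -3, +9, +6, +7, +2, +3, -3, +3, +1, -3, -2, +1, +6, -4, +3
Step 2: Count signs: positive = 10, negative = 5.
Step 3: Under H0: P(positive) = 0.5, so the number of positives S ~ Bin(15, 0.5).
Step 4: Two-sided exact p-value = sum of Bin(15,0.5) probabilities at or below the observed probability = 0.301758.
Step 5: alpha = 0.1. fail to reject H0.

n_eff = 15, pos = 10, neg = 5, p = 0.301758, fail to reject H0.


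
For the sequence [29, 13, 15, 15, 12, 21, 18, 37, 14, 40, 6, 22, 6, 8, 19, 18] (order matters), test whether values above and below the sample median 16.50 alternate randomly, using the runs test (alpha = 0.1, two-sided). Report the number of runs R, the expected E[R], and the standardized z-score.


Step 1: Compute median = 16.50; label A = above, B = below.
Labels in order: ABBBBAAABABABBAA  (n_A = 8, n_B = 8)
Step 2: Count runs R = 9.
Step 3: Under H0 (random ordering), E[R] = 2*n_A*n_B/(n_A+n_B) + 1 = 2*8*8/16 + 1 = 9.0000.
        Var[R] = 2*n_A*n_B*(2*n_A*n_B - n_A - n_B) / ((n_A+n_B)^2 * (n_A+n_B-1)) = 14336/3840 = 3.7333.
        SD[R] = 1.9322.
Step 4: R = E[R], so z = 0 with no continuity correction.
Step 5: Two-sided p-value via normal approximation = 2*(1 - Phi(|z|)) = 1.000000.
Step 6: alpha = 0.1. fail to reject H0.

R = 9, z = 0.0000, p = 1.000000, fail to reject H0.


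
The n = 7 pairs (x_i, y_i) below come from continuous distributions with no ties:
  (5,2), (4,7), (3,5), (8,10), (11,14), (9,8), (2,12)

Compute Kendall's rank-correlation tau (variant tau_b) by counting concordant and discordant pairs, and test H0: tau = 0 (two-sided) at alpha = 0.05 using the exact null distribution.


Step 1: Enumerate the 21 unordered pairs (i,j) with i<j and classify each by sign(x_j-x_i) * sign(y_j-y_i).
  (1,2):dx=-1,dy=+5->D; (1,3):dx=-2,dy=+3->D; (1,4):dx=+3,dy=+8->C; (1,5):dx=+6,dy=+12->C
  (1,6):dx=+4,dy=+6->C; (1,7):dx=-3,dy=+10->D; (2,3):dx=-1,dy=-2->C; (2,4):dx=+4,dy=+3->C
  (2,5):dx=+7,dy=+7->C; (2,6):dx=+5,dy=+1->C; (2,7):dx=-2,dy=+5->D; (3,4):dx=+5,dy=+5->C
  (3,5):dx=+8,dy=+9->C; (3,6):dx=+6,dy=+3->C; (3,7):dx=-1,dy=+7->D; (4,5):dx=+3,dy=+4->C
  (4,6):dx=+1,dy=-2->D; (4,7):dx=-6,dy=+2->D; (5,6):dx=-2,dy=-6->C; (5,7):dx=-9,dy=-2->C
  (6,7):dx=-7,dy=+4->D
Step 2: C = 13, D = 8, total pairs = 21.
Step 3: tau = (C - D)/(n(n-1)/2) = (13 - 8)/21 = 0.238095.
Step 4: Exact two-sided p-value (enumerate n! = 5040 permutations of y under H0): p = 0.561905.
Step 5: alpha = 0.05. fail to reject H0.

tau_b = 0.2381 (C=13, D=8), p = 0.561905, fail to reject H0.


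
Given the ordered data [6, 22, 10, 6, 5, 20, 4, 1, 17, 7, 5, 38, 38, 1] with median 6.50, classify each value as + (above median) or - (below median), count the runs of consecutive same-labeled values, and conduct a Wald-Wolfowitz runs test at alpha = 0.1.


Step 1: Compute median = 6.50; label A = above, B = below.
Labels in order: BAABBABBAABAAB  (n_A = 7, n_B = 7)
Step 2: Count runs R = 9.
Step 3: Under H0 (random ordering), E[R] = 2*n_A*n_B/(n_A+n_B) + 1 = 2*7*7/14 + 1 = 8.0000.
        Var[R] = 2*n_A*n_B*(2*n_A*n_B - n_A - n_B) / ((n_A+n_B)^2 * (n_A+n_B-1)) = 8232/2548 = 3.2308.
        SD[R] = 1.7974.
Step 4: Continuity-corrected z = (R - 0.5 - E[R]) / SD[R] = (9 - 0.5 - 8.0000) / 1.7974 = 0.2782.
Step 5: Two-sided p-value via normal approximation = 2*(1 - Phi(|z|)) = 0.780879.
Step 6: alpha = 0.1. fail to reject H0.

R = 9, z = 0.2782, p = 0.780879, fail to reject H0.


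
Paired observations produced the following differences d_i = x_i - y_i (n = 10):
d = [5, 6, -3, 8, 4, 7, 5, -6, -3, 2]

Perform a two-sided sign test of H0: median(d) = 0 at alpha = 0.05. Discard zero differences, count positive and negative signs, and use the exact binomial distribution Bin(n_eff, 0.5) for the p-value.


Step 1: Discard zero differences. Original n = 10; n_eff = number of nonzero differences = 10.
Nonzero differences (with sign): +5, +6, -3, +8, +4, +7, +5, -6, -3, +2
Step 2: Count signs: positive = 7, negative = 3.
Step 3: Under H0: P(positive) = 0.5, so the number of positives S ~ Bin(10, 0.5).
Step 4: Two-sided exact p-value = sum of Bin(10,0.5) probabilities at or below the observed probability = 0.343750.
Step 5: alpha = 0.05. fail to reject H0.

n_eff = 10, pos = 7, neg = 3, p = 0.343750, fail to reject H0.


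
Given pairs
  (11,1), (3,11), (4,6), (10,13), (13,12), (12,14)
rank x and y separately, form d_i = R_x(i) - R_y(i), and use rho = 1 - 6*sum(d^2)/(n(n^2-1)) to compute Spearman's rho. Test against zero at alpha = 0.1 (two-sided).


Step 1: Rank x and y separately (midranks; no ties here).
rank(x): 11->4, 3->1, 4->2, 10->3, 13->6, 12->5
rank(y): 1->1, 11->3, 6->2, 13->5, 12->4, 14->6
Step 2: d_i = R_x(i) - R_y(i); compute d_i^2.
  (4-1)^2=9, (1-3)^2=4, (2-2)^2=0, (3-5)^2=4, (6-4)^2=4, (5-6)^2=1
sum(d^2) = 22.
Step 3: rho = 1 - 6*22 / (6*(6^2 - 1)) = 1 - 132/210 = 0.371429.
Step 4: Under H0, t = rho * sqrt((n-2)/(1-rho^2)) = 0.8001 ~ t(4).
Step 5: Two-sided p-value from the t-distribution with 4 df = 0.468478.
Step 6: alpha = 0.1. fail to reject H0.

rho = 0.3714, p = 0.468478, fail to reject H0 at alpha = 0.1.


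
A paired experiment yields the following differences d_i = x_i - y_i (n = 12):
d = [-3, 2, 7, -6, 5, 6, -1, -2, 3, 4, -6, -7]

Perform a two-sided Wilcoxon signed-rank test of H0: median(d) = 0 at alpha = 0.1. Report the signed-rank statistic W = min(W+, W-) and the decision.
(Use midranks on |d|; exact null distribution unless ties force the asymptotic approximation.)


Step 1: Drop any zero differences (none here) and take |d_i|.
|d| = [3, 2, 7, 6, 5, 6, 1, 2, 3, 4, 6, 7]
Step 2: Midrank |d_i| (ties get averaged ranks).
ranks: |3|->4.5, |2|->2.5, |7|->11.5, |6|->9, |5|->7, |6|->9, |1|->1, |2|->2.5, |3|->4.5, |4|->6, |6|->9, |7|->11.5
Step 3: Attach original signs; sum ranks with positive sign and with negative sign.
W+ = 2.5 + 11.5 + 7 + 9 + 4.5 + 6 = 40.5
W- = 4.5 + 9 + 1 + 2.5 + 9 + 11.5 = 37.5
(Check: W+ + W- = 78 should equal n(n+1)/2 = 78.)
Step 4: Test statistic W = min(W+, W-) = 37.5.
Step 5: Ties in |d|, so use the tie-corrected normal approximation.
        E[W] = n(n+1)/4 = 12*13/4 = 39.
        Tie groups: |d|=2 (t=2), |d|=3 (t=2), |d|=6 (t=3), |d|=7 (t=2); sum(t^3 - t) = 42.
        Var[W] = n(n+1)(2n+1)/24 - sum(t^3-t)/48 = 3900/24 - 42/48 = 161.625.
        z = (W - E[W]) / sqrt(Var[W]) = (37.5 - 39) / 12.7132 = -0.1180.
        Two-sided p = 2*Phi(z) = 0.906077.
Step 6: alpha = 0.1. fail to reject H0.

W+ = 40.5, W- = 37.5, W = min = 37.5, p = 0.906077, fail to reject H0.


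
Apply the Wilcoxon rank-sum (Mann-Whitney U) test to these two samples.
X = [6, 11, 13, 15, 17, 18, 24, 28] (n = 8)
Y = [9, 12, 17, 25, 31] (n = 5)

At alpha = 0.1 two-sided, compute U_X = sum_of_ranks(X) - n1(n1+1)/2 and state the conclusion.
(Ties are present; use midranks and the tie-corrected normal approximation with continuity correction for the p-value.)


Step 1: Combine and sort all 13 observations; assign midranks.
sorted (value, group): (6,X), (9,Y), (11,X), (12,Y), (13,X), (15,X), (17,X), (17,Y), (18,X), (24,X), (25,Y), (28,X), (31,Y)
ranks: 6->1, 9->2, 11->3, 12->4, 13->5, 15->6, 17->7.5, 17->7.5, 18->9, 24->10, 25->11, 28->12, 31->13
Step 2: Rank sum for X: R1 = 1 + 3 + 5 + 6 + 7.5 + 9 + 10 + 12 = 53.5.
Step 3: U_X = R1 - n1(n1+1)/2 = 53.5 - 8*9/2 = 53.5 - 36 = 17.5.
       U_Y = n1*n2 - U_X = 40 - 17.5 = 22.5.
Step 4: Ties are present, so use the tie-corrected normal approximation (with continuity correction) for the p-value.
Step 5: p-value = 0.769390; compare to alpha = 0.1. fail to reject H0.

U_X = 17.5, p = 0.769390, fail to reject H0 at alpha = 0.1.


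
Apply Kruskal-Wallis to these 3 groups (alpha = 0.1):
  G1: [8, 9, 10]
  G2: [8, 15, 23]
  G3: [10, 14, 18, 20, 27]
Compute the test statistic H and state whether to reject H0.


Step 1: Combine all N = 11 observations and assign midranks.
sorted (value, group, rank): (8,G1,1.5), (8,G2,1.5), (9,G1,3), (10,G1,4.5), (10,G3,4.5), (14,G3,6), (15,G2,7), (18,G3,8), (20,G3,9), (23,G2,10), (27,G3,11)
Step 2: Sum ranks within each group.
R_1 = 9 (n_1 = 3)
R_2 = 18.5 (n_2 = 3)
R_3 = 38.5 (n_3 = 5)
Step 3: H = 12/(N(N+1)) * sum(R_i^2/n_i) - 3(N+1)
     = 12/(11*12) * (9^2/3 + 18.5^2/3 + 38.5^2/5) - 3*12
     = 0.090909 * 437.533 - 36
     = 3.775758.
Step 4: Ties present; correction factor C = 1 - 12/(11^3 - 11) = 0.990909. Corrected H = 3.775758 / 0.990909 = 3.810398.
Step 5: Under H0, H ~ chi^2(2); p-value = 0.148793.
Step 6: alpha = 0.1. fail to reject H0.

H = 3.8104, df = 2, p = 0.148793, fail to reject H0.


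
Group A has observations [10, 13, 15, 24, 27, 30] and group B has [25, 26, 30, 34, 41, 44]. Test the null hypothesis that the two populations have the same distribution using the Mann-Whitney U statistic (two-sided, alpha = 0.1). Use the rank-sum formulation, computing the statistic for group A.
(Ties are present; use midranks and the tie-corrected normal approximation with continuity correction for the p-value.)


Step 1: Combine and sort all 12 observations; assign midranks.
sorted (value, group): (10,X), (13,X), (15,X), (24,X), (25,Y), (26,Y), (27,X), (30,X), (30,Y), (34,Y), (41,Y), (44,Y)
ranks: 10->1, 13->2, 15->3, 24->4, 25->5, 26->6, 27->7, 30->8.5, 30->8.5, 34->10, 41->11, 44->12
Step 2: Rank sum for X: R1 = 1 + 2 + 3 + 4 + 7 + 8.5 = 25.5.
Step 3: U_X = R1 - n1(n1+1)/2 = 25.5 - 6*7/2 = 25.5 - 21 = 4.5.
       U_Y = n1*n2 - U_X = 36 - 4.5 = 31.5.
Step 4: Ties are present, so use the tie-corrected normal approximation (with continuity correction) for the p-value.
Step 5: p-value = 0.037041; compare to alpha = 0.1. reject H0.

U_X = 4.5, p = 0.037041, reject H0 at alpha = 0.1.


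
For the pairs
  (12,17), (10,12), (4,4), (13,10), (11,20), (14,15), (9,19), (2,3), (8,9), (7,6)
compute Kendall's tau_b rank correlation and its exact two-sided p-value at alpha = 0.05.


Step 1: Enumerate the 45 unordered pairs (i,j) with i<j and classify each by sign(x_j-x_i) * sign(y_j-y_i).
  (1,2):dx=-2,dy=-5->C; (1,3):dx=-8,dy=-13->C; (1,4):dx=+1,dy=-7->D; (1,5):dx=-1,dy=+3->D
  (1,6):dx=+2,dy=-2->D; (1,7):dx=-3,dy=+2->D; (1,8):dx=-10,dy=-14->C; (1,9):dx=-4,dy=-8->C
  (1,10):dx=-5,dy=-11->C; (2,3):dx=-6,dy=-8->C; (2,4):dx=+3,dy=-2->D; (2,5):dx=+1,dy=+8->C
  (2,6):dx=+4,dy=+3->C; (2,7):dx=-1,dy=+7->D; (2,8):dx=-8,dy=-9->C; (2,9):dx=-2,dy=-3->C
  (2,10):dx=-3,dy=-6->C; (3,4):dx=+9,dy=+6->C; (3,5):dx=+7,dy=+16->C; (3,6):dx=+10,dy=+11->C
  (3,7):dx=+5,dy=+15->C; (3,8):dx=-2,dy=-1->C; (3,9):dx=+4,dy=+5->C; (3,10):dx=+3,dy=+2->C
  (4,5):dx=-2,dy=+10->D; (4,6):dx=+1,dy=+5->C; (4,7):dx=-4,dy=+9->D; (4,8):dx=-11,dy=-7->C
  (4,9):dx=-5,dy=-1->C; (4,10):dx=-6,dy=-4->C; (5,6):dx=+3,dy=-5->D; (5,7):dx=-2,dy=-1->C
  (5,8):dx=-9,dy=-17->C; (5,9):dx=-3,dy=-11->C; (5,10):dx=-4,dy=-14->C; (6,7):dx=-5,dy=+4->D
  (6,8):dx=-12,dy=-12->C; (6,9):dx=-6,dy=-6->C; (6,10):dx=-7,dy=-9->C; (7,8):dx=-7,dy=-16->C
  (7,9):dx=-1,dy=-10->C; (7,10):dx=-2,dy=-13->C; (8,9):dx=+6,dy=+6->C; (8,10):dx=+5,dy=+3->C
  (9,10):dx=-1,dy=-3->C
Step 2: C = 35, D = 10, total pairs = 45.
Step 3: tau = (C - D)/(n(n-1)/2) = (35 - 10)/45 = 0.555556.
Step 4: Exact two-sided p-value (enumerate n! = 3628800 permutations of y under H0): p = 0.028609.
Step 5: alpha = 0.05. reject H0.

tau_b = 0.5556 (C=35, D=10), p = 0.028609, reject H0.


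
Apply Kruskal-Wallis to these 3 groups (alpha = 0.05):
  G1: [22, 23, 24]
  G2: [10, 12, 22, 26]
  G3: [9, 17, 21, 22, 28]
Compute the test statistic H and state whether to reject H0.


Step 1: Combine all N = 12 observations and assign midranks.
sorted (value, group, rank): (9,G3,1), (10,G2,2), (12,G2,3), (17,G3,4), (21,G3,5), (22,G1,7), (22,G2,7), (22,G3,7), (23,G1,9), (24,G1,10), (26,G2,11), (28,G3,12)
Step 2: Sum ranks within each group.
R_1 = 26 (n_1 = 3)
R_2 = 23 (n_2 = 4)
R_3 = 29 (n_3 = 5)
Step 3: H = 12/(N(N+1)) * sum(R_i^2/n_i) - 3(N+1)
     = 12/(12*13) * (26^2/3 + 23^2/4 + 29^2/5) - 3*13
     = 0.076923 * 525.783 - 39
     = 1.444872.
Step 4: Ties present; correction factor C = 1 - 24/(12^3 - 12) = 0.986014. Corrected H = 1.444872 / 0.986014 = 1.465366.
Step 5: Under H0, H ~ chi^2(2); p-value = 0.480618.
Step 6: alpha = 0.05. fail to reject H0.

H = 1.4654, df = 2, p = 0.480618, fail to reject H0.


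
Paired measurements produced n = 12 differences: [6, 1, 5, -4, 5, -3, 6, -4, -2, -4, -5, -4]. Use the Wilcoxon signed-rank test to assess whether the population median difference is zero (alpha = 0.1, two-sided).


Step 1: Drop any zero differences (none here) and take |d_i|.
|d| = [6, 1, 5, 4, 5, 3, 6, 4, 2, 4, 5, 4]
Step 2: Midrank |d_i| (ties get averaged ranks).
ranks: |6|->11.5, |1|->1, |5|->9, |4|->5.5, |5|->9, |3|->3, |6|->11.5, |4|->5.5, |2|->2, |4|->5.5, |5|->9, |4|->5.5
Step 3: Attach original signs; sum ranks with positive sign and with negative sign.
W+ = 11.5 + 1 + 9 + 9 + 11.5 = 42
W- = 5.5 + 3 + 5.5 + 2 + 5.5 + 9 + 5.5 = 36
(Check: W+ + W- = 78 should equal n(n+1)/2 = 78.)
Step 4: Test statistic W = min(W+, W-) = 36.
Step 5: Ties in |d|, so use the tie-corrected normal approximation.
        E[W] = n(n+1)/4 = 12*13/4 = 39.
        Tie groups: |d|=4 (t=4), |d|=5 (t=3), |d|=6 (t=2); sum(t^3 - t) = 90.
        Var[W] = n(n+1)(2n+1)/24 - sum(t^3-t)/48 = 3900/24 - 90/48 = 160.625.
        z = (W - E[W]) / sqrt(Var[W]) = (36 - 39) / 12.6738 = -0.2367.
        Two-sided p = 2*Phi(z) = 0.812883.
Step 6: alpha = 0.1. fail to reject H0.

W+ = 42, W- = 36, W = min = 36, p = 0.812883, fail to reject H0.


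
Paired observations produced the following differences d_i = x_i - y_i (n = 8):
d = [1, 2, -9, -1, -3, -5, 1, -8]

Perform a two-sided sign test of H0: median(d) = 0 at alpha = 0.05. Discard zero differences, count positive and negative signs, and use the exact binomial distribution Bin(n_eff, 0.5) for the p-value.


Step 1: Discard zero differences. Original n = 8; n_eff = number of nonzero differences = 8.
Nonzero differences (with sign): +1, +2, -9, -1, -3, -5, +1, -8
Step 2: Count signs: positive = 3, negative = 5.
Step 3: Under H0: P(positive) = 0.5, so the number of positives S ~ Bin(8, 0.5).
Step 4: Two-sided exact p-value = sum of Bin(8,0.5) probabilities at or below the observed probability = 0.726562.
Step 5: alpha = 0.05. fail to reject H0.

n_eff = 8, pos = 3, neg = 5, p = 0.726562, fail to reject H0.


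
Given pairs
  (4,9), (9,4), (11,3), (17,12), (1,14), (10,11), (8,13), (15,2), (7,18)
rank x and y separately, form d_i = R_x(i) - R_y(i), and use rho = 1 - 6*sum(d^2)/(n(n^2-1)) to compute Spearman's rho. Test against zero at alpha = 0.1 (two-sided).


Step 1: Rank x and y separately (midranks; no ties here).
rank(x): 4->2, 9->5, 11->7, 17->9, 1->1, 10->6, 8->4, 15->8, 7->3
rank(y): 9->4, 4->3, 3->2, 12->6, 14->8, 11->5, 13->7, 2->1, 18->9
Step 2: d_i = R_x(i) - R_y(i); compute d_i^2.
  (2-4)^2=4, (5-3)^2=4, (7-2)^2=25, (9-6)^2=9, (1-8)^2=49, (6-5)^2=1, (4-7)^2=9, (8-1)^2=49, (3-9)^2=36
sum(d^2) = 186.
Step 3: rho = 1 - 6*186 / (9*(9^2 - 1)) = 1 - 1116/720 = -0.550000.
Step 4: Under H0, t = rho * sqrt((n-2)/(1-rho^2)) = -1.7424 ~ t(7).
Step 5: Two-sided p-value from the t-distribution with 7 df = 0.124977.
Step 6: alpha = 0.1. fail to reject H0.

rho = -0.5500, p = 0.124977, fail to reject H0 at alpha = 0.1.


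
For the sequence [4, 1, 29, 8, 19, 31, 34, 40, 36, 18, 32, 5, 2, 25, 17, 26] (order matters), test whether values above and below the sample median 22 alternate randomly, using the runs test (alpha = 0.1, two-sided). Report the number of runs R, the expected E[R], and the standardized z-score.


Step 1: Compute median = 22; label A = above, B = below.
Labels in order: BBABBAAAABABBABA  (n_A = 8, n_B = 8)
Step 2: Count runs R = 10.
Step 3: Under H0 (random ordering), E[R] = 2*n_A*n_B/(n_A+n_B) + 1 = 2*8*8/16 + 1 = 9.0000.
        Var[R] = 2*n_A*n_B*(2*n_A*n_B - n_A - n_B) / ((n_A+n_B)^2 * (n_A+n_B-1)) = 14336/3840 = 3.7333.
        SD[R] = 1.9322.
Step 4: Continuity-corrected z = (R - 0.5 - E[R]) / SD[R] = (10 - 0.5 - 9.0000) / 1.9322 = 0.2588.
Step 5: Two-sided p-value via normal approximation = 2*(1 - Phi(|z|)) = 0.795809.
Step 6: alpha = 0.1. fail to reject H0.

R = 10, z = 0.2588, p = 0.795809, fail to reject H0.


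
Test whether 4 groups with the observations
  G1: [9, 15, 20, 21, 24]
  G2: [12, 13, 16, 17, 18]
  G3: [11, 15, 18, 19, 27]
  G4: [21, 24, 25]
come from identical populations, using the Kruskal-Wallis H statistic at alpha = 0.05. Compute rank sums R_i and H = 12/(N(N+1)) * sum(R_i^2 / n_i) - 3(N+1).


Step 1: Combine all N = 18 observations and assign midranks.
sorted (value, group, rank): (9,G1,1), (11,G3,2), (12,G2,3), (13,G2,4), (15,G1,5.5), (15,G3,5.5), (16,G2,7), (17,G2,8), (18,G2,9.5), (18,G3,9.5), (19,G3,11), (20,G1,12), (21,G1,13.5), (21,G4,13.5), (24,G1,15.5), (24,G4,15.5), (25,G4,17), (27,G3,18)
Step 2: Sum ranks within each group.
R_1 = 47.5 (n_1 = 5)
R_2 = 31.5 (n_2 = 5)
R_3 = 46 (n_3 = 5)
R_4 = 46 (n_4 = 3)
Step 3: H = 12/(N(N+1)) * sum(R_i^2/n_i) - 3(N+1)
     = 12/(18*19) * (47.5^2/5 + 31.5^2/5 + 46^2/5 + 46^2/3) - 3*19
     = 0.035088 * 1778.23 - 57
     = 5.394152.
Step 4: Ties present; correction factor C = 1 - 24/(18^3 - 18) = 0.995872. Corrected H = 5.394152 / 0.995872 = 5.416511.
Step 5: Under H0, H ~ chi^2(3); p-value = 0.143718.
Step 6: alpha = 0.05. fail to reject H0.

H = 5.4165, df = 3, p = 0.143718, fail to reject H0.


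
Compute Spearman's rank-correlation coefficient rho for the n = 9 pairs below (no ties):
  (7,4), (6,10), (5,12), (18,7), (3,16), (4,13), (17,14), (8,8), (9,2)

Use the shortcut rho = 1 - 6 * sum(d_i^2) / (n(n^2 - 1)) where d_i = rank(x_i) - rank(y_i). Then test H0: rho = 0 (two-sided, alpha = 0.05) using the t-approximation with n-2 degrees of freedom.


Step 1: Rank x and y separately (midranks; no ties here).
rank(x): 7->5, 6->4, 5->3, 18->9, 3->1, 4->2, 17->8, 8->6, 9->7
rank(y): 4->2, 10->5, 12->6, 7->3, 16->9, 13->7, 14->8, 8->4, 2->1
Step 2: d_i = R_x(i) - R_y(i); compute d_i^2.
  (5-2)^2=9, (4-5)^2=1, (3-6)^2=9, (9-3)^2=36, (1-9)^2=64, (2-7)^2=25, (8-8)^2=0, (6-4)^2=4, (7-1)^2=36
sum(d^2) = 184.
Step 3: rho = 1 - 6*184 / (9*(9^2 - 1)) = 1 - 1104/720 = -0.533333.
Step 4: Under H0, t = rho * sqrt((n-2)/(1-rho^2)) = -1.6681 ~ t(7).
Step 5: Two-sided p-value from the t-distribution with 7 df = 0.139227.
Step 6: alpha = 0.05. fail to reject H0.

rho = -0.5333, p = 0.139227, fail to reject H0 at alpha = 0.05.


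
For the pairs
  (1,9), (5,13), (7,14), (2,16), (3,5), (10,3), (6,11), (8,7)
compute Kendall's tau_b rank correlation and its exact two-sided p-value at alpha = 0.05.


Step 1: Enumerate the 28 unordered pairs (i,j) with i<j and classify each by sign(x_j-x_i) * sign(y_j-y_i).
  (1,2):dx=+4,dy=+4->C; (1,3):dx=+6,dy=+5->C; (1,4):dx=+1,dy=+7->C; (1,5):dx=+2,dy=-4->D
  (1,6):dx=+9,dy=-6->D; (1,7):dx=+5,dy=+2->C; (1,8):dx=+7,dy=-2->D; (2,3):dx=+2,dy=+1->C
  (2,4):dx=-3,dy=+3->D; (2,5):dx=-2,dy=-8->C; (2,6):dx=+5,dy=-10->D; (2,7):dx=+1,dy=-2->D
  (2,8):dx=+3,dy=-6->D; (3,4):dx=-5,dy=+2->D; (3,5):dx=-4,dy=-9->C; (3,6):dx=+3,dy=-11->D
  (3,7):dx=-1,dy=-3->C; (3,8):dx=+1,dy=-7->D; (4,5):dx=+1,dy=-11->D; (4,6):dx=+8,dy=-13->D
  (4,7):dx=+4,dy=-5->D; (4,8):dx=+6,dy=-9->D; (5,6):dx=+7,dy=-2->D; (5,7):dx=+3,dy=+6->C
  (5,8):dx=+5,dy=+2->C; (6,7):dx=-4,dy=+8->D; (6,8):dx=-2,dy=+4->D; (7,8):dx=+2,dy=-4->D
Step 2: C = 10, D = 18, total pairs = 28.
Step 3: tau = (C - D)/(n(n-1)/2) = (10 - 18)/28 = -0.285714.
Step 4: Exact two-sided p-value (enumerate n! = 40320 permutations of y under H0): p = 0.398760.
Step 5: alpha = 0.05. fail to reject H0.

tau_b = -0.2857 (C=10, D=18), p = 0.398760, fail to reject H0.


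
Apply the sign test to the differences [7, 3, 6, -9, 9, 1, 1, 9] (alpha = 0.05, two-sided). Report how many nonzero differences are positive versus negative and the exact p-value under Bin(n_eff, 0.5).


Step 1: Discard zero differences. Original n = 8; n_eff = number of nonzero differences = 8.
Nonzero differences (with sign): +7, +3, +6, -9, +9, +1, +1, +9
Step 2: Count signs: positive = 7, negative = 1.
Step 3: Under H0: P(positive) = 0.5, so the number of positives S ~ Bin(8, 0.5).
Step 4: Two-sided exact p-value = sum of Bin(8,0.5) probabilities at or below the observed probability = 0.070312.
Step 5: alpha = 0.05. fail to reject H0.

n_eff = 8, pos = 7, neg = 1, p = 0.070312, fail to reject H0.


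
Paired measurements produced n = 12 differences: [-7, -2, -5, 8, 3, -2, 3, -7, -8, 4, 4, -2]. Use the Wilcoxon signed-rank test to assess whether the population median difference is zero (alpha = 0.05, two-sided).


Step 1: Drop any zero differences (none here) and take |d_i|.
|d| = [7, 2, 5, 8, 3, 2, 3, 7, 8, 4, 4, 2]
Step 2: Midrank |d_i| (ties get averaged ranks).
ranks: |7|->9.5, |2|->2, |5|->8, |8|->11.5, |3|->4.5, |2|->2, |3|->4.5, |7|->9.5, |8|->11.5, |4|->6.5, |4|->6.5, |2|->2
Step 3: Attach original signs; sum ranks with positive sign and with negative sign.
W+ = 11.5 + 4.5 + 4.5 + 6.5 + 6.5 = 33.5
W- = 9.5 + 2 + 8 + 2 + 9.5 + 11.5 + 2 = 44.5
(Check: W+ + W- = 78 should equal n(n+1)/2 = 78.)
Step 4: Test statistic W = min(W+, W-) = 33.5.
Step 5: Ties in |d|, so use the tie-corrected normal approximation.
        E[W] = n(n+1)/4 = 12*13/4 = 39.
        Tie groups: |d|=2 (t=3), |d|=3 (t=2), |d|=4 (t=2), |d|=7 (t=2), |d|=8 (t=2); sum(t^3 - t) = 48.
        Var[W] = n(n+1)(2n+1)/24 - sum(t^3-t)/48 = 3900/24 - 48/48 = 161.5.
        z = (W - E[W]) / sqrt(Var[W]) = (33.5 - 39) / 12.7083 = -0.4328.
        Two-sided p = 2*Phi(z) = 0.665168.
Step 6: alpha = 0.05. fail to reject H0.

W+ = 33.5, W- = 44.5, W = min = 33.5, p = 0.665168, fail to reject H0.


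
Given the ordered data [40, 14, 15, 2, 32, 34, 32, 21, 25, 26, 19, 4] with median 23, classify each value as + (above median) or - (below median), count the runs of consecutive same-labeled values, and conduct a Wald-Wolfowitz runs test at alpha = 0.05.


Step 1: Compute median = 23; label A = above, B = below.
Labels in order: ABBBAAABAABB  (n_A = 6, n_B = 6)
Step 2: Count runs R = 6.
Step 3: Under H0 (random ordering), E[R] = 2*n_A*n_B/(n_A+n_B) + 1 = 2*6*6/12 + 1 = 7.0000.
        Var[R] = 2*n_A*n_B*(2*n_A*n_B - n_A - n_B) / ((n_A+n_B)^2 * (n_A+n_B-1)) = 4320/1584 = 2.7273.
        SD[R] = 1.6514.
Step 4: Continuity-corrected z = (R + 0.5 - E[R]) / SD[R] = (6 + 0.5 - 7.0000) / 1.6514 = -0.3028.
Step 5: Two-sided p-value via normal approximation = 2*(1 - Phi(|z|)) = 0.762069.
Step 6: alpha = 0.05. fail to reject H0.

R = 6, z = -0.3028, p = 0.762069, fail to reject H0.


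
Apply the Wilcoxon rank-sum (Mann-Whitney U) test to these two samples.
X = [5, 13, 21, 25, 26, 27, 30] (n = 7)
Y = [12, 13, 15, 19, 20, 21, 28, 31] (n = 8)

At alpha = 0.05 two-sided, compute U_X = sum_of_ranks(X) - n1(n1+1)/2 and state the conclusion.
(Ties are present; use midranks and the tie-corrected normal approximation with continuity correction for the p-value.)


Step 1: Combine and sort all 15 observations; assign midranks.
sorted (value, group): (5,X), (12,Y), (13,X), (13,Y), (15,Y), (19,Y), (20,Y), (21,X), (21,Y), (25,X), (26,X), (27,X), (28,Y), (30,X), (31,Y)
ranks: 5->1, 12->2, 13->3.5, 13->3.5, 15->5, 19->6, 20->7, 21->8.5, 21->8.5, 25->10, 26->11, 27->12, 28->13, 30->14, 31->15
Step 2: Rank sum for X: R1 = 1 + 3.5 + 8.5 + 10 + 11 + 12 + 14 = 60.
Step 3: U_X = R1 - n1(n1+1)/2 = 60 - 7*8/2 = 60 - 28 = 32.
       U_Y = n1*n2 - U_X = 56 - 32 = 24.
Step 4: Ties are present, so use the tie-corrected normal approximation (with continuity correction) for the p-value.
Step 5: p-value = 0.684910; compare to alpha = 0.05. fail to reject H0.

U_X = 32, p = 0.684910, fail to reject H0 at alpha = 0.05.


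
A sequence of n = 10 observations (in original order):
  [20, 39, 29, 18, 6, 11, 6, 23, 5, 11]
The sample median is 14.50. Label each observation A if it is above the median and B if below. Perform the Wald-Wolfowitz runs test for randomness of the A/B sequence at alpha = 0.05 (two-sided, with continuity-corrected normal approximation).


Step 1: Compute median = 14.50; label A = above, B = below.
Labels in order: AAAABBBABB  (n_A = 5, n_B = 5)
Step 2: Count runs R = 4.
Step 3: Under H0 (random ordering), E[R] = 2*n_A*n_B/(n_A+n_B) + 1 = 2*5*5/10 + 1 = 6.0000.
        Var[R] = 2*n_A*n_B*(2*n_A*n_B - n_A - n_B) / ((n_A+n_B)^2 * (n_A+n_B-1)) = 2000/900 = 2.2222.
        SD[R] = 1.4907.
Step 4: Continuity-corrected z = (R + 0.5 - E[R]) / SD[R] = (4 + 0.5 - 6.0000) / 1.4907 = -1.0062.
Step 5: Two-sided p-value via normal approximation = 2*(1 - Phi(|z|)) = 0.314305.
Step 6: alpha = 0.05. fail to reject H0.

R = 4, z = -1.0062, p = 0.314305, fail to reject H0.
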